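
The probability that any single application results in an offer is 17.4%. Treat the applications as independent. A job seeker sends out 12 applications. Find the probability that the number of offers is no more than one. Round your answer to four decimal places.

X ~ Binomial(12, 0.174); P(X ≤ 1) = Σ C(12,k) p^k (1−p)^(12−k) over k:
  k=0: C(12,0)·0.174^0·0.826^12 = 0.100870
  k=1: C(12,1)·0.174^1·0.826^11 = 0.254983
Total = 0.355853

0.3559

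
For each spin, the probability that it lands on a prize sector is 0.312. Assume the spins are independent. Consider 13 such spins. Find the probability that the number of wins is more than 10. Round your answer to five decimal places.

X ~ Binomial(13, 0.312); P(X ≥ 11) = Σ C(13,k) p^k (1−p)^(13−k) over k:
  k=11: C(13,11)·0.312^11·0.688^2 = 0.0001007
  k=12: C(13,12)·0.312^12·0.688^1 = 0.0000076
  k=13: C(13,13)·0.312^13·0.688^0 = 0.0000003
Total = 0.0001086

0.00011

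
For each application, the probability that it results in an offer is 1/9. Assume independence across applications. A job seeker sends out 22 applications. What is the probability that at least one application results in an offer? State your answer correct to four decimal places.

0.9251

P(at least one) = 1 − P(none) = 1 − (1 − 0.111111)^22
= 1 − 0.074928 = 0.925072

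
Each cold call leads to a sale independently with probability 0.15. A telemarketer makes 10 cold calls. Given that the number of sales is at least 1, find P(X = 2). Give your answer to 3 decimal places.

X ~ Binomial(10, 0.15). Want P(X=2 | X≥1) = P(X=2) / P(X≥1).
P(X=2) = C(10,2)·0.15^2·0.85^8 = 0.27590
P(X≥1) = 1 − 0.19687 = 0.80313
Ratio = 0.27590 / 0.80313 = 0.34353

0.344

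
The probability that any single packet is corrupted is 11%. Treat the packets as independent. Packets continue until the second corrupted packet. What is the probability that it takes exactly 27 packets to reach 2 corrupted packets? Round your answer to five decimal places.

0.01708

Y = trial on which the second success occurs; negative binomial, r=2, p=0.11.
P(Y=27) = C(26,1) · p^2 · (1−p)^25
= 26 · 0.0121 · 0.054294 = 0.0170808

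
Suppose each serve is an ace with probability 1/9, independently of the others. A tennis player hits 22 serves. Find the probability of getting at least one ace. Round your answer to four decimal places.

P(at least one) = 1 − P(none) = 1 − (1 − 0.111111)^22
= 1 − 0.074928 = 0.925072

0.9251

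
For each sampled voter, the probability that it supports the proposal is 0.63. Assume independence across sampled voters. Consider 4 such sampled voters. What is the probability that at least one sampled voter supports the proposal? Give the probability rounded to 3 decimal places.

P(at least one) = 1 − P(none) = 1 − (1 − 0.63)^4
= 1 − 0.01874 = 0.98126

0.981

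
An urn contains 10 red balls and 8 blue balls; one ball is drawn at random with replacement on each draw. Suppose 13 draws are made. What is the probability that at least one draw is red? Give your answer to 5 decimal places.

P(at least one) = 1 − P(none) = 1 − (1 − 0.555556)^13
= 1 − 0.0000264 = 0.9999736

0.99997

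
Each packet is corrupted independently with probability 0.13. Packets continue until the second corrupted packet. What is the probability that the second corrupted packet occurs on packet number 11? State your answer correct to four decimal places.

0.0483

Y = trial on which the second success occurs; negative binomial, r=2, p=0.13.
P(Y=11) = C(10,1) · p^2 · (1−p)^9
= 10 · 0.0169 · 0.28554 = 0.048257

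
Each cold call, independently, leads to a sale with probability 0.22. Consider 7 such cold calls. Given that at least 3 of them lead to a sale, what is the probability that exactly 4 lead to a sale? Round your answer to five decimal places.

0.21136

X ~ Binomial(7, 0.22). Want P(X=4 | X≥3) = P(X=4) / P(X≥3).
P(X=4) = C(7,4)·0.22^4·0.78^3 = 0.0389083
P(X≥3) = 1 − 0.1756557 − 0.3468074 − 0.2934524 = 0.1840845
Ratio = 0.0389083 / 0.1840845 = 0.2113612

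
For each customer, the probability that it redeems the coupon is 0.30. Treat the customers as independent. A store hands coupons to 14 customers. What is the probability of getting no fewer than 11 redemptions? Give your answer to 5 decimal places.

0.00025

X ~ Binomial(14, 0.30); P(X ≥ 11) = Σ C(14,k) p^k (1−p)^(14−k) over k:
  k=11: C(14,11)·0.30^11·0.70^3 = 0.0002212
  k=12: C(14,12)·0.30^12·0.70^2 = 0.0000237
  k=13: C(14,13)·0.30^13·0.70^1 = 0.0000016
  k=14: C(14,14)·0.30^14·0.70^0 = 0.0000000
Total = 0.0002465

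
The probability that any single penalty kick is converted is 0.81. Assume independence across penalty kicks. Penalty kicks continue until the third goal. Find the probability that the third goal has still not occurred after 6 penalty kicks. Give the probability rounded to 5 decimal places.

0.01408

Needing more than 6 penalty kicks ⇔ fewer than 3 successes in the first 6. With X ~ Binomial(6, 0.81), P(Y > 6) = P(X ≤ 2).
  k=0: C(6,0)·0.81^0·0.19^6 = 0.0000470
  k=1: C(6,1)·0.81^1·0.19^5 = 0.0012034
  k=2: C(6,2)·0.81^2·0.19^4 = 0.0128255
P(X ≤ 2) = 0.0140760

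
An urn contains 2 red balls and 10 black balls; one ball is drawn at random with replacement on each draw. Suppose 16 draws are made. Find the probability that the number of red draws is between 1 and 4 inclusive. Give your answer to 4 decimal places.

0.8325

X ~ Binomial(16, 0.166667); P(1 ≤ X ≤ 4) = Σ C(16,k) p^k (1−p)^(16−k) over k:
  k=1: C(16,1)·0.166667^1·0.833333^15 = 0.173081
  k=2: C(16,2)·0.166667^2·0.833333^14 = 0.259622
  k=3: C(16,3)·0.166667^3·0.833333^13 = 0.242314
  k=4: C(16,4)·0.166667^4·0.833333^12 = 0.157504
Total = 0.832521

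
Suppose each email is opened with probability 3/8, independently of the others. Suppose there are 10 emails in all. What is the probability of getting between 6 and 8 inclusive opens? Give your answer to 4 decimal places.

0.1265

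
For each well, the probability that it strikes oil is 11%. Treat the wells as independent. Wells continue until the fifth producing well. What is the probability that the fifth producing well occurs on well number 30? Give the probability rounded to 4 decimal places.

Y = trial on which the fifth success occurs; negative binomial, r=5, p=0.11.
P(Y=30) = C(29,4) · p^5 · (1−p)^25
= 23751 · 1.6105e-05 · 0.054294 = 0.020768

0.0208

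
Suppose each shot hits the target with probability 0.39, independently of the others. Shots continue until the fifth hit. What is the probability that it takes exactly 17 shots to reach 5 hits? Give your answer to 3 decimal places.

0.044

Y = trial on which the fifth success occurs; negative binomial, r=5, p=0.39.
P(Y=17) = C(16,4) · p^5 · (1−p)^12
= 1820 · 0.0090224 · 0.0026543 = 0.04359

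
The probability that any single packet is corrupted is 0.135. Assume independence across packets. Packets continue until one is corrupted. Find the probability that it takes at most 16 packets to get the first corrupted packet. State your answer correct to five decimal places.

0.90177

Y = number of packets to the first success; geometric, p = 0.135.
P(Y ≤ 16) = 1 − (1−p)^16 = 1 − 0.0982331 = 0.9017669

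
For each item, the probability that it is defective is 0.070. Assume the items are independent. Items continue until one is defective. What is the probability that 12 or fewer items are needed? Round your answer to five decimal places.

0.58140

Y = number of items to the first success; geometric, p = 0.07.
P(Y ≤ 12) = 1 − (1−p)^12 = 1 − 0.4185963 = 0.5814037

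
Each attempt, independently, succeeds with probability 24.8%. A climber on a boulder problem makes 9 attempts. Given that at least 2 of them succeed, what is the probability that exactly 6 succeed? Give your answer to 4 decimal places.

X ~ Binomial(9, 0.248). Want P(X=6 | X≥2) = P(X=6) / P(X≥2).
P(X=6) = C(9,6)·0.248^6·0.752^3 = 0.008311
P(X≥2) = 1 − 0.076906 − 0.228264 = 0.694830
Ratio = 0.008311 / 0.694830 = 0.011961

0.0120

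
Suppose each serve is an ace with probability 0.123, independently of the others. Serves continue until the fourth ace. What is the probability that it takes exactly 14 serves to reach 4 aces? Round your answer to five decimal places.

Y = trial on which the fourth success occurs; negative binomial, r=4, p=0.123.
P(Y=14) = C(13,3) · p^4 · (1−p)^10
= 286 · 0.00022889 · 0.26915 = 0.0176190

0.01762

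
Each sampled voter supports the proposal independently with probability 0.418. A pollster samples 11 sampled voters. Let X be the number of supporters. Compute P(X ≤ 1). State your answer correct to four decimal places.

X ~ Binomial(11, 0.418); P(X ≤ 1) = Σ C(11,k) p^k (1−p)^(11−k) over k:
  k=0: C(11,0)·0.418^0·0.582^11 = 0.002595
  k=1: C(11,1)·0.418^1·0.582^10 = 0.020502
Total = 0.023097

0.0231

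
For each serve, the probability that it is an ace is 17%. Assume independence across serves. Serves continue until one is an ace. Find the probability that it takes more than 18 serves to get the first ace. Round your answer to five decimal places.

0.03495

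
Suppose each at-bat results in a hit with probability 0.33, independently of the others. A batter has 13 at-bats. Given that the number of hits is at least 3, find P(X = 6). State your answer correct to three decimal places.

X ~ Binomial(13, 0.33). Want P(X=6 | X≥3) = P(X=6) / P(X≥3).
P(X=6) = C(13,6)·0.33^6·0.67^7 = 0.13432
P(X≥3) = 1 − 0.00548 − 0.03510 − 0.10374 = 0.85567
Ratio = 0.13432 / 0.85567 = 0.15697

0.157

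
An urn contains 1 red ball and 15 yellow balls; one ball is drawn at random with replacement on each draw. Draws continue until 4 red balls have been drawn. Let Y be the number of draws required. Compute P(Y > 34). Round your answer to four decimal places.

Needing more than 34 draws ⇔ fewer than 4 successes in the first 34. With X ~ Binomial(34, 0.0625), P(Y > 34) = P(X ≤ 3).
  k=0: C(34,0)·0.0625^0·0.9375^34 = 0.111435
  k=1: C(34,1)·0.0625^1·0.9375^33 = 0.252587
  k=2: C(34,2)·0.0625^2·0.9375^32 = 0.277846
  k=3: C(34,3)·0.0625^3·0.9375^31 = 0.197579
P(X ≤ 3) = 0.839447

0.8394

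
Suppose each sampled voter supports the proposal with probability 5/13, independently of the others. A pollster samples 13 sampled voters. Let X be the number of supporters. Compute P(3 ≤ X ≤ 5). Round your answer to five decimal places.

0.54755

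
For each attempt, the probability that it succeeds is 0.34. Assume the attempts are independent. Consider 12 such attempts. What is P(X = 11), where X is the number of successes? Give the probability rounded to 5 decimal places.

0.00006

X ~ Binomial(n=12, p=0.34).
P(X=11) = C(12,11) · p^11 · (1−p)^1
= 12 · 7.0189e-06 · 0.66 = 0.0000556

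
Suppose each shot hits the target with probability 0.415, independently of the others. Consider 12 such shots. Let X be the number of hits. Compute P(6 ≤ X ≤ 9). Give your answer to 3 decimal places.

X ~ Binomial(12, 0.415); P(6 ≤ X ≤ 9) = Σ C(12,k) p^k (1−p)^(12−k) over k:
  k=6: C(12,6)·0.415^6·0.585^6 = 0.18919
  k=7: C(12,7)·0.415^7·0.585^5 = 0.11504
  k=8: C(12,8)·0.415^8·0.585^4 = 0.05101
  k=9: C(12,9)·0.415^9·0.585^3 = 0.01608
Total = 0.37131

0.371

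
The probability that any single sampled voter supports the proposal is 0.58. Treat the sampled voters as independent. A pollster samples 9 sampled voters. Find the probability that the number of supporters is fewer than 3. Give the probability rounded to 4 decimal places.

X ~ Binomial(9, 0.58); P(X ≤ 2) = Σ C(9,k) p^k (1−p)^(9−k) over k:
  k=0: C(9,0)·0.58^0·0.42^9 = 0.000407
  k=1: C(9,1)·0.58^1·0.42^8 = 0.005054
  k=2: C(9,2)·0.58^2·0.42^7 = 0.027919
Total = 0.033380

0.0334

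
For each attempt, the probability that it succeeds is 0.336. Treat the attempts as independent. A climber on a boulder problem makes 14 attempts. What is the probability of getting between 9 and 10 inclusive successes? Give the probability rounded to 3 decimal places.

X ~ Binomial(14, 0.336); P(9 ≤ X ≤ 10) = Σ C(14,k) p^k (1−p)^(14−k) over k:
  k=9: C(14,9)·0.336^9·0.664^5 = 0.01410
  k=10: C(14,10)·0.336^10·0.664^4 = 0.00357
Total = 0.01767

0.018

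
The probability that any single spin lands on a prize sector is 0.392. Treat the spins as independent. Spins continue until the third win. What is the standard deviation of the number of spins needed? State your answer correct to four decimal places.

Y = total spins until the third success; negative binomial with r=3, p=0.392.
SD(Y) = √[r(1−p)/p²] = √(11.870054) = 3.445294

3.4453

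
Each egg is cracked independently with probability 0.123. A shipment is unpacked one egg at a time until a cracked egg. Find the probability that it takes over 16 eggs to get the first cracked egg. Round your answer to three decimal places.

Y = number of eggs to the first success; geometric, p = 0.123.
P(Y > 16) = P(first 16 all fail) = (1−p)^16 = 0.12246

0.122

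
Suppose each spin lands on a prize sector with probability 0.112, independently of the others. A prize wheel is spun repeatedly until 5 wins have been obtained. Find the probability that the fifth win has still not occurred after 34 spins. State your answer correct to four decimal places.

Needing more than 34 spins ⇔ fewer than 5 successes in the first 34. With X ~ Binomial(34, 0.112), P(Y > 34) = P(X ≤ 4).
  k=0: C(34,0)·0.112^0·0.888^34 = 0.017621
  k=1: C(34,1)·0.112^1·0.888^33 = 0.075566
  k=2: C(34,2)·0.112^2·0.888^32 = 0.157258
  k=3: C(34,3)·0.112^3·0.888^31 = 0.211567
  k=4: C(34,4)·0.112^4·0.888^30 = 0.206802
P(X ≤ 4) = 0.668814

0.6688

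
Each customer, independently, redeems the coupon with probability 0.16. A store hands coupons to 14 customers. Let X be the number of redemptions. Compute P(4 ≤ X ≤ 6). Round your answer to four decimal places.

0.1709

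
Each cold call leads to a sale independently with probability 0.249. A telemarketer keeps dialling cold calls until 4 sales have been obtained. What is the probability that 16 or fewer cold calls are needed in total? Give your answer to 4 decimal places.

0.5914

Finishing within 16 cold calls ⇔ at least 4 successes in the first 16. With X ~ Binomial(16, 0.249), P(Y ≤ 16) = 1 − P(X ≤ 3).
  k=0: C(16,0)·0.249^0·0.751^16 = 0.010239
  k=1: C(16,1)·0.249^1·0.751^15 = 0.054315
  k=2: C(16,2)·0.249^2·0.751^14 = 0.135064
  k=3: C(16,3)·0.249^3·0.751^13 = 0.208980
1 − 0.408597 = 0.591403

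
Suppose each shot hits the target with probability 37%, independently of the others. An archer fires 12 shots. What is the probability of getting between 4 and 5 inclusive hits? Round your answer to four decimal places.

0.4465

X ~ Binomial(12, 0.37); P(4 ≤ X ≤ 5) = Σ C(12,k) p^k (1−p)^(12−k) over k:
  k=4: C(12,4)·0.37^4·0.63^8 = 0.230217
  k=5: C(12,5)·0.37^5·0.63^7 = 0.216330
Total = 0.446547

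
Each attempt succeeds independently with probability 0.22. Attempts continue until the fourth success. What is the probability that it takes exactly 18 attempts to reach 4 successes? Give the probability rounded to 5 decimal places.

Y = trial on which the fourth success occurs; negative binomial, r=4, p=0.22.
P(Y=18) = C(17,3) · p^4 · (1−p)^14
= 680 · 0.0023426 · 0.030855 = 0.0491501

0.04915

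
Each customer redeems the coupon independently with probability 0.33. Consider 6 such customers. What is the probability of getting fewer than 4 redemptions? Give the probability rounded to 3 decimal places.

X ~ Binomial(6, 0.33); P(X ≤ 3) = Σ C(6,k) p^k (1−p)^(6−k) over k:
  k=0: C(6,0)·0.33^0·0.67^6 = 0.09046
  k=1: C(6,1)·0.33^1·0.67^5 = 0.26732
  k=2: C(6,2)·0.33^2·0.67^4 = 0.32917
  k=3: C(6,3)·0.33^3·0.67^3 = 0.21617
Total = 0.90312

0.903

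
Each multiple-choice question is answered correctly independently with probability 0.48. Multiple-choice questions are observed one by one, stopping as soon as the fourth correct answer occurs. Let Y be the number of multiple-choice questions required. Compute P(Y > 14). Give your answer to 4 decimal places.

0.0399

Needing more than 14 multiple-choice questions ⇔ fewer than 4 successes in the first 14. With X ~ Binomial(14, 0.48), P(Y > 14) = P(X ≤ 3).
  k=0: C(14,0)·0.48^0·0.52^14 = 0.000106
  k=1: C(14,1)·0.48^1·0.52^13 = 0.001366
  k=2: C(14,2)·0.48^2·0.52^12 = 0.008195
  k=3: C(14,3)·0.48^3·0.52^11 = 0.030260
P(X ≤ 3) = 0.039926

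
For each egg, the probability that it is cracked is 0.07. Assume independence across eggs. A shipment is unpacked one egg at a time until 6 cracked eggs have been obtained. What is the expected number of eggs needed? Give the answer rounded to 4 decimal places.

Y = total eggs until the sixth success; negative binomial with r=6, p=0.07.
E[Y] = r / p = 6 / 0.07 = 85.714286

85.7143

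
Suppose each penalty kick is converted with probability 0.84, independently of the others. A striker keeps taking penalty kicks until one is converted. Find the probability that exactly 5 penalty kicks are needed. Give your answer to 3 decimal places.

0.001

Geometric (trials to first success), p = 0.84.
P(Y = 5) = (1−p)^4 · p = 0.00065536 · 0.84 = 0.00055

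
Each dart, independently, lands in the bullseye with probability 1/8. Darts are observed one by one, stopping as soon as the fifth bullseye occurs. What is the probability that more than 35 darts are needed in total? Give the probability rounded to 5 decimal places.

0.55128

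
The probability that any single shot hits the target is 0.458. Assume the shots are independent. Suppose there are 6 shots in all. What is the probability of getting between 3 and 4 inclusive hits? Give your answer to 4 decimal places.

X ~ Binomial(6, 0.458); P(3 ≤ X ≤ 4) = Σ C(6,k) p^k (1−p)^(6−k) over k:
  k=3: C(6,3)·0.458^3·0.542^3 = 0.305932
  k=4: C(6,4)·0.458^4·0.542^2 = 0.193888
Total = 0.499820

0.4998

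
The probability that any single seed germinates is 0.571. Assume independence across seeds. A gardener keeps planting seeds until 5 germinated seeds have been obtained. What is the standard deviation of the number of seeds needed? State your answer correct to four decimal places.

Y = total seeds until the fifth success; negative binomial with r=5, p=0.571.
SD(Y) = √[r(1−p)/p²] = √(6.578927) = 2.564942

2.5649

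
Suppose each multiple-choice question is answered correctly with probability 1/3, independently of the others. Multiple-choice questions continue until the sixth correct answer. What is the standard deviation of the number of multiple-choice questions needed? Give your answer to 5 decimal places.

6.00000

Y = total multiple-choice questions until the sixth success; negative binomial with r=6, p=0.333333.
SD(Y) = √[r(1−p)/p²] = √(36.0000000) = 6.0000000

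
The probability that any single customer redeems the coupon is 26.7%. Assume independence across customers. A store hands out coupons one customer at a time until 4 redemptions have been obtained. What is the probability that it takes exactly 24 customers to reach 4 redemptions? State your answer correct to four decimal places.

Y = trial on which the fourth success occurs; negative binomial, r=4, p=0.267.
P(Y=24) = C(23,3) · p^4 · (1−p)^20
= 1771 · 0.0050821 · 0.0020048 = 0.018044

0.0180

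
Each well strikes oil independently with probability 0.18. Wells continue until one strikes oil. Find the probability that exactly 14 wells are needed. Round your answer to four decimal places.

Geometric (trials to first success), p = 0.18.
P(Y = 14) = (1−p)^13 · p = 0.075784 · 0.18 = 0.013641

0.0136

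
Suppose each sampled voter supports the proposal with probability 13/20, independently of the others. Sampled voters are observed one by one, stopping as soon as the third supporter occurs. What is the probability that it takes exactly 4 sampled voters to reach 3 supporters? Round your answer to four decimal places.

Y = trial on which the third success occurs; negative binomial, r=3, p=0.65.
P(Y=4) = C(3,2) · p^3 · (1−p)^1
= 3 · 0.27463 · 0.35 = 0.288356

0.2884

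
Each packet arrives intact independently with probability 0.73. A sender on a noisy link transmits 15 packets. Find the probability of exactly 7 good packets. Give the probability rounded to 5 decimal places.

X ~ Binomial(n=15, p=0.73).
P(X=7) = C(15,7) · p^7 · (1−p)^8
= 6435 · 0.11047 · 2.8243e-05 = 0.0200779

0.02008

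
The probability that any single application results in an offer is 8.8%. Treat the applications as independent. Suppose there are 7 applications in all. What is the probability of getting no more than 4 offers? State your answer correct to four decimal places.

X ~ Binomial(7, 0.088); P(X ≤ 4) = Σ C(7,k) p^k (1−p)^(7−k) over k:
  k=0: C(7,0)·0.088^0·0.912^7 = 0.524764
  k=1: C(7,1)·0.088^1·0.912^6 = 0.354446
  k=2: C(7,2)·0.088^2·0.912^5 = 0.102603
  k=3: C(7,3)·0.088^3·0.912^4 = 0.016500
  k=4: C(7,4)·0.088^4·0.912^3 = 0.001592
Total = 0.999905

0.9999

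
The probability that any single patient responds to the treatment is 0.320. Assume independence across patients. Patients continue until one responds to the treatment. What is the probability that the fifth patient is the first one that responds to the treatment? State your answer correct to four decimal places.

0.0684

Geometric (trials to first success), p = 0.32.
P(Y = 5) = (1−p)^4 · p = 0.21381 · 0.32 = 0.068420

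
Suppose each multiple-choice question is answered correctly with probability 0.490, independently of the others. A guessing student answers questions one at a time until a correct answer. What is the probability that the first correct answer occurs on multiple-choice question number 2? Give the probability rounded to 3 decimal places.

Geometric (trials to first success), p = 0.49.
P(Y = 2) = (1−p)^1 · p = 0.51 · 0.49 = 0.24990

0.250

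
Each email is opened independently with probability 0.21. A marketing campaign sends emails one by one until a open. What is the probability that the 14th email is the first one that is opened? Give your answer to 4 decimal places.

Geometric (trials to first success), p = 0.21.
P(Y = 14) = (1−p)^13 · p = 0.046682 · 0.21 = 0.009803

0.0098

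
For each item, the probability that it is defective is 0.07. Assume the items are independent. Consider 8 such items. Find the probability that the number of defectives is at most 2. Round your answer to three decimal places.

X ~ Binomial(8, 0.07); P(X ≤ 2) = Σ C(8,k) p^k (1−p)^(8−k) over k:
  k=0: C(8,0)·0.07^0·0.93^8 = 0.55958
  k=1: C(8,1)·0.07^1·0.93^7 = 0.33695
  k=2: C(8,2)·0.07^2·0.93^6 = 0.08877
Total = 0.98530

0.985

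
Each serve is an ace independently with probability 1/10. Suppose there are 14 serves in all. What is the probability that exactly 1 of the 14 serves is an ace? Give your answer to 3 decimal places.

0.356

X ~ Binomial(n=14, p=0.10).
P(X=1) = C(14,1) · p^1 · (1−p)^13
= 14 · 0.1 · 0.25419 = 0.35586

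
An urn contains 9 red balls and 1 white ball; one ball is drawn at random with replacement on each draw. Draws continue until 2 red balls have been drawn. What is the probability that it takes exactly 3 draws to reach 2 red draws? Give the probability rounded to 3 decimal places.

0.162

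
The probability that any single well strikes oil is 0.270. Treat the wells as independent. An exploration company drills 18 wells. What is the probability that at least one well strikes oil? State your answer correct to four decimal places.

0.9965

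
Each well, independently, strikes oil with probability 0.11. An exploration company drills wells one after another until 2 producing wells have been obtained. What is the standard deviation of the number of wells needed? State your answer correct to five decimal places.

12.12879

Y = total wells until the second success; negative binomial with r=2, p=0.11.
SD(Y) = √[r(1−p)/p²] = √(147.1074380) = 12.1287855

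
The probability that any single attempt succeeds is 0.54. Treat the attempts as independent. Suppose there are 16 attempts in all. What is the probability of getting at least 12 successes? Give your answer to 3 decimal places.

0.074

X ~ Binomial(16, 0.54); P(X ≥ 12) = Σ C(16,k) p^k (1−p)^(16−k) over k:
  k=12: C(16,12)·0.54^12·0.46^4 = 0.05010
  k=13: C(16,13)·0.54^13·0.46^3 = 0.01810
  k=14: C(16,14)·0.54^14·0.46^2 = 0.00455
  k=15: C(16,15)·0.54^15·0.46^1 = 0.00071
  k=16: C(16,16)·0.54^16·0.46^0 = 0.00005
Total = 0.07351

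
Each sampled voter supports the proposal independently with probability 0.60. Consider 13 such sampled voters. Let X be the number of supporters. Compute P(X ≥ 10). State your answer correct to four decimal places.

0.1686

X ~ Binomial(13, 0.60); P(X ≥ 10) = Σ C(13,k) p^k (1−p)^(13−k) over k:
  k=10: C(13,10)·0.60^10·0.40^3 = 0.110677
  k=11: C(13,11)·0.60^11·0.40^2 = 0.045277
  k=12: C(13,12)·0.60^12·0.40^1 = 0.011319
  k=13: C(13,13)·0.60^13·0.40^0 = 0.001306
Total = 0.168580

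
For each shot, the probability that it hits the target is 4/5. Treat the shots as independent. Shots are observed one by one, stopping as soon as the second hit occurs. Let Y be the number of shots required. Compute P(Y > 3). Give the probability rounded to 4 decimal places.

0.1040

Needing more than 3 shots ⇔ fewer than 2 successes in the first 3. With X ~ Binomial(3, 0.80), P(Y > 3) = P(X ≤ 1).
  k=0: C(3,0)·0.80^0·0.20^3 = 0.008000
  k=1: C(3,1)·0.80^1·0.20^2 = 0.096000
P(X ≤ 1) = 0.104000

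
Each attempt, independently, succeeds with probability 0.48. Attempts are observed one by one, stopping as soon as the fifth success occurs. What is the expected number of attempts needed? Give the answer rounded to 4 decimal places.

10.4167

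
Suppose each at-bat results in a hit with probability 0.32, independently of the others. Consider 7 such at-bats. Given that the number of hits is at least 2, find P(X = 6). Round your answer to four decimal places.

X ~ Binomial(7, 0.32). Want P(X=6 | X≥2) = P(X=6) / P(X≥2).
P(X=6) = C(7,6)·0.32^6·0.68^1 = 0.005111
P(X≥2) = 1 − 0.067230 − 0.221463 = 0.711307
Ratio = 0.005111 / 0.711307 = 0.007185

0.0072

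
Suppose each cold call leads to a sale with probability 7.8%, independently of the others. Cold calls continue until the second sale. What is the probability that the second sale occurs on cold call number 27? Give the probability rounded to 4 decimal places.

Y = trial on which the second success occurs; negative binomial, r=2, p=0.078.
P(Y=27) = C(26,1) · p^2 · (1−p)^25
= 26 · 0.006084 · 0.1313 = 0.020770

0.0208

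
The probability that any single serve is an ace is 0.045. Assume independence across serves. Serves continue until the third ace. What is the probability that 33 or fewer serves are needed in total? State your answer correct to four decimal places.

Finishing within 33 serves ⇔ at least 3 successes in the first 33. With X ~ Binomial(33, 0.045), P(Y ≤ 33) = 1 − P(X ≤ 2).
  k=0: C(33,0)·0.045^0·0.955^33 = 0.218832
  k=1: C(33,1)·0.045^1·0.955^32 = 0.340278
  k=2: C(33,2)·0.045^2·0.955^31 = 0.256545
1 − 0.815656 = 0.184344

0.1843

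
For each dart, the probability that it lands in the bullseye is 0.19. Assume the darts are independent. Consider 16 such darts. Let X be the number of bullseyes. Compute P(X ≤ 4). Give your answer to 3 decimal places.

X ~ Binomial(16, 0.19); P(X ≤ 4) = Σ C(16,k) p^k (1−p)^(16−k) over k:
  k=0: C(16,0)·0.19^0·0.81^16 = 0.03434
  k=1: C(16,1)·0.19^1·0.81^15 = 0.12887
  k=2: C(16,2)·0.19^2·0.81^14 = 0.22671
  k=3: C(16,3)·0.19^3·0.81^13 = 0.24817
  k=4: C(16,4)·0.19^4·0.81^12 = 0.18919
Total = 0.82729

0.827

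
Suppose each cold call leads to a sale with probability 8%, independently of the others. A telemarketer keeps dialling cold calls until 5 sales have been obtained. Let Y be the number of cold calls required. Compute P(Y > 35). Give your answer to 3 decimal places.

0.856

Needing more than 35 cold calls ⇔ fewer than 5 successes in the first 35. With X ~ Binomial(35, 0.08), P(Y > 35) = P(X ≤ 4).
  k=0: C(35,0)·0.08^0·0.92^35 = 0.05402
  k=1: C(35,1)·0.08^1·0.92^34 = 0.16442
  k=2: C(35,2)·0.08^2·0.92^33 = 0.24305
  k=3: C(35,3)·0.08^3·0.92^32 = 0.23248
  k=4: C(35,4)·0.08^4·0.92^31 = 0.16173
P(X ≤ 4) = 0.85570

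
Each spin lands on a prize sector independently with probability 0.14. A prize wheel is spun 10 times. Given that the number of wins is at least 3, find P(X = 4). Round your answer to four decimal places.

0.2112

X ~ Binomial(10, 0.14). Want P(X=4 | X≥3) = P(X=4) / P(X≥3).
P(X=4) = C(10,4)·0.14^4·0.86^6 = 0.032638
P(X≥3) = 1 − 0.221302 − 0.360258 − 0.263910 = 0.154530
Ratio = 0.032638 / 0.154530 = 0.211208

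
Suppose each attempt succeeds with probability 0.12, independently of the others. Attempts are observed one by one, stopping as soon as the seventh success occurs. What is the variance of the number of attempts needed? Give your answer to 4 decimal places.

427.7778

Y = total attempts until the seventh success; negative binomial with r=7, p=0.12.
Var(Y) = r(1−p)/p² = 7·0.88 / 0.12² = 427.777778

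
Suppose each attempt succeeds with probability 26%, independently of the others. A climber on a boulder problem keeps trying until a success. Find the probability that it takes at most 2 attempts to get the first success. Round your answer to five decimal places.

0.45240

Y = number of attempts to the first success; geometric, p = 0.26.
P(Y ≤ 2) = 1 − (1−p)^2 = 1 − 0.5476000 = 0.4524000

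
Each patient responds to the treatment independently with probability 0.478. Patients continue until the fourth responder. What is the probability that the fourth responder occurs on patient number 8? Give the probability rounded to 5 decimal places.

0.13566

Y = trial on which the fourth success occurs; negative binomial, r=4, p=0.478.
P(Y=8) = C(7,3) · p^4 · (1−p)^4
= 35 · 0.052205 · 0.074248 = 0.1356631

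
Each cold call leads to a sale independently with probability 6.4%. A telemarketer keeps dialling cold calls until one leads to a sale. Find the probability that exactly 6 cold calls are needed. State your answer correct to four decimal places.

Geometric (trials to first success), p = 0.064.
P(Y = 6) = (1−p)^5 · p = 0.71842 · 0.064 = 0.045979

0.0460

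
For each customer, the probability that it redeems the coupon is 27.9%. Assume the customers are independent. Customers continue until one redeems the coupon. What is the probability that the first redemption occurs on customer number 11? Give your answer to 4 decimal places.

0.0106

Geometric (trials to first success), p = 0.279.
P(Y = 11) = (1−p)^10 · p = 0.037962 · 0.279 = 0.010591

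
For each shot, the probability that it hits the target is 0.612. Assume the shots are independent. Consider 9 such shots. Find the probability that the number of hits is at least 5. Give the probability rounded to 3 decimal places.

0.758

X ~ Binomial(9, 0.612); P(X ≥ 5) = Σ C(9,k) p^k (1−p)^(9−k) over k:
  k=5: C(9,5)·0.612^5·0.388^4 = 0.24516
  k=6: C(9,6)·0.612^6·0.388^3 = 0.25780
  k=7: C(9,7)·0.612^7·0.388^2 = 0.17427
  k=8: C(9,8)·0.612^8·0.388^1 = 0.06872
  k=9: C(9,9)·0.612^9·0.388^0 = 0.01204
Total = 0.75800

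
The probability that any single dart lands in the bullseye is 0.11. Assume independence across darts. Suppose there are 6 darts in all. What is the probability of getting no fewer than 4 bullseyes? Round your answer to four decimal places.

0.0018

X ~ Binomial(6, 0.11); P(X ≥ 4) = Σ C(6,k) p^k (1−p)^(6−k) over k:
  k=4: C(6,4)·0.11^4·0.89^2 = 0.001740
  k=5: C(6,5)·0.11^5·0.89^1 = 0.000086
  k=6: C(6,6)·0.11^6·0.89^0 = 0.000002
Total = 0.001827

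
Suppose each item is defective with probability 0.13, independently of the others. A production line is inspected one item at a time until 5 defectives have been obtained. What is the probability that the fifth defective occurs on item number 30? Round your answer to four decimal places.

0.0271

Y = trial on which the fifth success occurs; negative binomial, r=5, p=0.13.
P(Y=30) = C(29,4) · p^5 · (1−p)^25
= 23751 · 3.7129e-05 · 0.03076 = 0.027126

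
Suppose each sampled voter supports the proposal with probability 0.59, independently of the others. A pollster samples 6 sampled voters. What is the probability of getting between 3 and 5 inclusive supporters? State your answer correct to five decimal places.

X ~ Binomial(6, 0.59); P(3 ≤ X ≤ 5) = Σ C(6,k) p^k (1−p)^(6−k) over k:
  k=3: C(6,3)·0.59^3·0.41^3 = 0.2830985
  k=4: C(6,4)·0.59^4·0.41^2 = 0.3055393
  k=5: C(6,5)·0.59^5·0.41^1 = 0.1758714
Total = 0.7645092

0.76451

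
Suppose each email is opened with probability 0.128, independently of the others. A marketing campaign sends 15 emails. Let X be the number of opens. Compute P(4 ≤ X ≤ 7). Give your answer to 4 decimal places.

0.1151

X ~ Binomial(15, 0.128); P(4 ≤ X ≤ 7) = Σ C(15,k) p^k (1−p)^(15−k) over k:
  k=4: C(15,4)·0.128^4·0.872^11 = 0.081218
  k=5: C(15,5)·0.128^5·0.872^10 = 0.026228
  k=6: C(15,6)·0.128^6·0.872^9 = 0.006417
  k=7: C(15,7)·0.128^7·0.872^8 = 0.001211
Total = 0.115074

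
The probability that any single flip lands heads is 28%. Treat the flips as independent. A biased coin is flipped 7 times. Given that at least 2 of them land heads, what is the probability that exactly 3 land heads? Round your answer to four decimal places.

X ~ Binomial(7, 0.28). Want P(X=3 | X≥2) = P(X=3) / P(X≥2).
P(X=3) = C(7,3)·0.28^3·0.72^4 = 0.206477
P(X≥2) = 1 − 0.100306 − 0.273056 = 0.626638
Ratio = 0.206477 / 0.626638 = 0.329500

0.3295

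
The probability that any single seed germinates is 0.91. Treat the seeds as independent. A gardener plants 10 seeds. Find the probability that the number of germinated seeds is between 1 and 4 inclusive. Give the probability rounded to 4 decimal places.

X ~ Binomial(10, 0.91); P(1 ≤ X ≤ 4) = Σ C(10,k) p^k (1−p)^(10−k) over k:
  k=1: C(10,1)·0.91^1·0.09^9 = 0.000000
  k=2: C(10,2)·0.91^2·0.09^8 = 0.000000
  k=3: C(10,3)·0.91^3·0.09^7 = 0.000004
  k=4: C(10,4)·0.91^4·0.09^6 = 0.000077
Total = 0.000081

0.0001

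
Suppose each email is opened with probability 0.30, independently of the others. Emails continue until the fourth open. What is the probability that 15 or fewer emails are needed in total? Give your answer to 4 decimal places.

Finishing within 15 emails ⇔ at least 4 successes in the first 15. With X ~ Binomial(15, 0.30), P(Y ≤ 15) = 1 − P(X ≤ 3).
  k=0: C(15,0)·0.30^0·0.70^15 = 0.004748
  k=1: C(15,1)·0.30^1·0.70^14 = 0.030520
  k=2: C(15,2)·0.30^2·0.70^13 = 0.091560
  k=3: C(15,3)·0.30^3·0.70^12 = 0.170040
1 − 0.296868 = 0.703132

0.7031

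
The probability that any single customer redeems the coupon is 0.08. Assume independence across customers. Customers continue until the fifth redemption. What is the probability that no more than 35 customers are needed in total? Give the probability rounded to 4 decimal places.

0.1443

Finishing within 35 customers ⇔ at least 5 successes in the first 35. With X ~ Binomial(35, 0.08), P(Y ≤ 35) = 1 − P(X ≤ 4).
  k=0: C(35,0)·0.08^0·0.92^35 = 0.054022
  k=1: C(35,1)·0.08^1·0.92^34 = 0.164416
  k=2: C(35,2)·0.08^2·0.92^33 = 0.243050
  k=3: C(35,3)·0.08^3·0.92^32 = 0.232482
  k=4: C(35,4)·0.08^4·0.92^31 = 0.161727
1 − 0.855698 = 0.144302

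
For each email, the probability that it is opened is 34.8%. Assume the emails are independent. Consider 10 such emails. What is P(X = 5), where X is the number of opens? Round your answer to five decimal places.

0.15154

X ~ Binomial(n=10, p=0.348).
P(X=5) = C(10,5) · p^5 · (1−p)^5
= 252 · 0.0051038 · 0.11783 = 0.1515426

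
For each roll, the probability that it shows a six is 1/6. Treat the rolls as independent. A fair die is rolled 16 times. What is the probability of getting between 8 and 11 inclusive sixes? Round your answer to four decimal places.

X ~ Binomial(16, 0.166667); P(8 ≤ X ≤ 11) = Σ C(16,k) p^k (1−p)^(16−k) over k:
  k=8: C(16,8)·0.166667^8·0.833333^8 = 0.001782
  k=9: C(16,9)·0.166667^9·0.833333^7 = 0.000317
  k=10: C(16,10)·0.166667^10·0.833333^6 = 0.000044
  k=11: C(16,11)·0.166667^11·0.833333^5 = 0.000005
Total = 0.002148

0.0021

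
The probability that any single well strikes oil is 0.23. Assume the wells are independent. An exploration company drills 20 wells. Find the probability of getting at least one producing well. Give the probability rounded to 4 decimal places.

0.9946

P(at least one) = 1 − P(none) = 1 − (1 − 0.23)^20
= 1 − 0.005368 = 0.994632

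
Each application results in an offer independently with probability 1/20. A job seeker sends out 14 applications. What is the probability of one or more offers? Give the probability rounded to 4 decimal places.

P(at least one) = 1 − P(none) = 1 − (1 − 0.05)^14
= 1 − 0.487675 = 0.512325

0.5123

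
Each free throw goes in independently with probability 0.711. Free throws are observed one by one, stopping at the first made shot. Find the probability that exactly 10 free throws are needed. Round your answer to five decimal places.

0.00001

Geometric (trials to first success), p = 0.711.
P(Y = 10) = (1−p)^9 · p = 1.4063e-05 · 0.711 = 0.0000100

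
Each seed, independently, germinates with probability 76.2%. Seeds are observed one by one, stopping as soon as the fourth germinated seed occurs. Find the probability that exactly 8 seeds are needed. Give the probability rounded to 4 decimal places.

0.0379

Y = trial on which the fourth success occurs; negative binomial, r=4, p=0.762.
P(Y=8) = C(7,3) · p^4 · (1−p)^4
= 35 · 0.33715 · 0.0032085 = 0.037861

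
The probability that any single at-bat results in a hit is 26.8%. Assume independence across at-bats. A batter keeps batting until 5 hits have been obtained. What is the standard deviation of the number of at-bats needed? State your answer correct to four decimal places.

7.1385

Y = total at-bats until the fifth success; negative binomial with r=5, p=0.268.
SD(Y) = √[r(1−p)/p²] = √(50.957897) = 7.138480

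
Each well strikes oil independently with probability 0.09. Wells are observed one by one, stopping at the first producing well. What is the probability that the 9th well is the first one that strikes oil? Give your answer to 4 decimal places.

0.0423

Geometric (trials to first success), p = 0.09.
P(Y = 9) = (1−p)^8 · p = 0.47025 · 0.09 = 0.042323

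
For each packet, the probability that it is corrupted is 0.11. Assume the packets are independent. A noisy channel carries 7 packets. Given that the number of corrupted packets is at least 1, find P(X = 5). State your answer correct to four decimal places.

X ~ Binomial(7, 0.11). Want P(X=5 | X≥1) = P(X=5) / P(X≥1).
P(X=5) = C(7,5)·0.11^5·0.89^2 = 0.000268
P(X≥1) = 1 − 0.442313 = 0.557687
Ratio = 0.000268 / 0.557687 = 0.000480

0.0005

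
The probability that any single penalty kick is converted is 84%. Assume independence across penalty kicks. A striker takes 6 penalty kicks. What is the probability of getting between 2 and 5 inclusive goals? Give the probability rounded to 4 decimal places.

0.6482

X ~ Binomial(6, 0.84); P(2 ≤ X ≤ 5) = Σ C(6,k) p^k (1−p)^(6−k) over k:
  k=2: C(6,2)·0.84^2·0.16^4 = 0.006936
  k=3: C(6,3)·0.84^3·0.16^3 = 0.048554
  k=4: C(6,4)·0.84^4·0.16^2 = 0.191183
  k=5: C(6,5)·0.84^5·0.16^1 = 0.401483
Total = 0.648157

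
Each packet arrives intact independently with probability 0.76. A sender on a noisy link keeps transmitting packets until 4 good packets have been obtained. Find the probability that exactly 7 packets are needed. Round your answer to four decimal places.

Y = trial on which the fourth success occurs; negative binomial, r=4, p=0.76.
P(Y=7) = C(6,3) · p^4 · (1−p)^3
= 20 · 0.33362 · 0.013824 = 0.092240

0.0922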